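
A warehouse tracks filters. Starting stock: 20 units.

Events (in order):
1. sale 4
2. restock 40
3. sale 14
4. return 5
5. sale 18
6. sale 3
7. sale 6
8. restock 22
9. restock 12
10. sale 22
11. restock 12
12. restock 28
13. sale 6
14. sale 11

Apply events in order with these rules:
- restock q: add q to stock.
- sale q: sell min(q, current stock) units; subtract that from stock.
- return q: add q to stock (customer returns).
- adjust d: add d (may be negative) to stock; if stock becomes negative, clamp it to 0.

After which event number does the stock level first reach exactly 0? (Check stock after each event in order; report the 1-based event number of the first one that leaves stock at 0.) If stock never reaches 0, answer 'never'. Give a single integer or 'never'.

Processing events:
Start: stock = 20
  Event 1 (sale 4): sell min(4,20)=4. stock: 20 - 4 = 16. total_sold = 4
  Event 2 (restock 40): 16 + 40 = 56
  Event 3 (sale 14): sell min(14,56)=14. stock: 56 - 14 = 42. total_sold = 18
  Event 4 (return 5): 42 + 5 = 47
  Event 5 (sale 18): sell min(18,47)=18. stock: 47 - 18 = 29. total_sold = 36
  Event 6 (sale 3): sell min(3,29)=3. stock: 29 - 3 = 26. total_sold = 39
  Event 7 (sale 6): sell min(6,26)=6. stock: 26 - 6 = 20. total_sold = 45
  Event 8 (restock 22): 20 + 22 = 42
  Event 9 (restock 12): 42 + 12 = 54
  Event 10 (sale 22): sell min(22,54)=22. stock: 54 - 22 = 32. total_sold = 67
  Event 11 (restock 12): 32 + 12 = 44
  Event 12 (restock 28): 44 + 28 = 72
  Event 13 (sale 6): sell min(6,72)=6. stock: 72 - 6 = 66. total_sold = 73
  Event 14 (sale 11): sell min(11,66)=11. stock: 66 - 11 = 55. total_sold = 84
Final: stock = 55, total_sold = 84

Stock never reaches 0.

Answer: never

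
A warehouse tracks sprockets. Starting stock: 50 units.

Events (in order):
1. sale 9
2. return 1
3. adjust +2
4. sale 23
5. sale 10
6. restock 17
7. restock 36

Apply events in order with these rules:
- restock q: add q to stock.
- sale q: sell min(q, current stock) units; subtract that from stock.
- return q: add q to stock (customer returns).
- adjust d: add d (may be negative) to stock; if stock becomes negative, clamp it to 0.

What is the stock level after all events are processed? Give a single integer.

Answer: 64

Derivation:
Processing events:
Start: stock = 50
  Event 1 (sale 9): sell min(9,50)=9. stock: 50 - 9 = 41. total_sold = 9
  Event 2 (return 1): 41 + 1 = 42
  Event 3 (adjust +2): 42 + 2 = 44
  Event 4 (sale 23): sell min(23,44)=23. stock: 44 - 23 = 21. total_sold = 32
  Event 5 (sale 10): sell min(10,21)=10. stock: 21 - 10 = 11. total_sold = 42
  Event 6 (restock 17): 11 + 17 = 28
  Event 7 (restock 36): 28 + 36 = 64
Final: stock = 64, total_sold = 42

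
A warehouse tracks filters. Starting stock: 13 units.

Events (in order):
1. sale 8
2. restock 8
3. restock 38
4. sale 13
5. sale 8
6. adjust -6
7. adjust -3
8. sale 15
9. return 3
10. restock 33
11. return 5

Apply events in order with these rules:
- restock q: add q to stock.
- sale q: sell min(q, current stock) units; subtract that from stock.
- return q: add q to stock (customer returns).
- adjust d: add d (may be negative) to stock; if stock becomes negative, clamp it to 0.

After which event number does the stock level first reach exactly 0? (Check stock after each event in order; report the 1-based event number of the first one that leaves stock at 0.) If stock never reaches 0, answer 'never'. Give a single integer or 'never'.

Answer: never

Derivation:
Processing events:
Start: stock = 13
  Event 1 (sale 8): sell min(8,13)=8. stock: 13 - 8 = 5. total_sold = 8
  Event 2 (restock 8): 5 + 8 = 13
  Event 3 (restock 38): 13 + 38 = 51
  Event 4 (sale 13): sell min(13,51)=13. stock: 51 - 13 = 38. total_sold = 21
  Event 5 (sale 8): sell min(8,38)=8. stock: 38 - 8 = 30. total_sold = 29
  Event 6 (adjust -6): 30 + -6 = 24
  Event 7 (adjust -3): 24 + -3 = 21
  Event 8 (sale 15): sell min(15,21)=15. stock: 21 - 15 = 6. total_sold = 44
  Event 9 (return 3): 6 + 3 = 9
  Event 10 (restock 33): 9 + 33 = 42
  Event 11 (return 5): 42 + 5 = 47
Final: stock = 47, total_sold = 44

Stock never reaches 0.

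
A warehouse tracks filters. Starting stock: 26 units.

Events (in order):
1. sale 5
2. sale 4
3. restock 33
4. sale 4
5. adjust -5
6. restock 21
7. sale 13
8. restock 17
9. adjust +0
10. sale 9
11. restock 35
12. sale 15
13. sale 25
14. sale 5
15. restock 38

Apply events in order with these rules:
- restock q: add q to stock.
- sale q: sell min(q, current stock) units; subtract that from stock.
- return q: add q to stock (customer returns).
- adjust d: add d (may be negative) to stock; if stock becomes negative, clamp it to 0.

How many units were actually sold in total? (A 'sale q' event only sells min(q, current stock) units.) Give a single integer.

Processing events:
Start: stock = 26
  Event 1 (sale 5): sell min(5,26)=5. stock: 26 - 5 = 21. total_sold = 5
  Event 2 (sale 4): sell min(4,21)=4. stock: 21 - 4 = 17. total_sold = 9
  Event 3 (restock 33): 17 + 33 = 50
  Event 4 (sale 4): sell min(4,50)=4. stock: 50 - 4 = 46. total_sold = 13
  Event 5 (adjust -5): 46 + -5 = 41
  Event 6 (restock 21): 41 + 21 = 62
  Event 7 (sale 13): sell min(13,62)=13. stock: 62 - 13 = 49. total_sold = 26
  Event 8 (restock 17): 49 + 17 = 66
  Event 9 (adjust +0): 66 + 0 = 66
  Event 10 (sale 9): sell min(9,66)=9. stock: 66 - 9 = 57. total_sold = 35
  Event 11 (restock 35): 57 + 35 = 92
  Event 12 (sale 15): sell min(15,92)=15. stock: 92 - 15 = 77. total_sold = 50
  Event 13 (sale 25): sell min(25,77)=25. stock: 77 - 25 = 52. total_sold = 75
  Event 14 (sale 5): sell min(5,52)=5. stock: 52 - 5 = 47. total_sold = 80
  Event 15 (restock 38): 47 + 38 = 85
Final: stock = 85, total_sold = 80

Answer: 80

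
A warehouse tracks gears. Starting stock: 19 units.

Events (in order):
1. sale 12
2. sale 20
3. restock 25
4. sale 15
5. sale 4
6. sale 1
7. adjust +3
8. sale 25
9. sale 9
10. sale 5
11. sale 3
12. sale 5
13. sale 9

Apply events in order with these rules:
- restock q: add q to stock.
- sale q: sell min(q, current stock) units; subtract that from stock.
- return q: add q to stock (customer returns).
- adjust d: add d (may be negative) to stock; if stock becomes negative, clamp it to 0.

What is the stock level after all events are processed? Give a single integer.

Answer: 0

Derivation:
Processing events:
Start: stock = 19
  Event 1 (sale 12): sell min(12,19)=12. stock: 19 - 12 = 7. total_sold = 12
  Event 2 (sale 20): sell min(20,7)=7. stock: 7 - 7 = 0. total_sold = 19
  Event 3 (restock 25): 0 + 25 = 25
  Event 4 (sale 15): sell min(15,25)=15. stock: 25 - 15 = 10. total_sold = 34
  Event 5 (sale 4): sell min(4,10)=4. stock: 10 - 4 = 6. total_sold = 38
  Event 6 (sale 1): sell min(1,6)=1. stock: 6 - 1 = 5. total_sold = 39
  Event 7 (adjust +3): 5 + 3 = 8
  Event 8 (sale 25): sell min(25,8)=8. stock: 8 - 8 = 0. total_sold = 47
  Event 9 (sale 9): sell min(9,0)=0. stock: 0 - 0 = 0. total_sold = 47
  Event 10 (sale 5): sell min(5,0)=0. stock: 0 - 0 = 0. total_sold = 47
  Event 11 (sale 3): sell min(3,0)=0. stock: 0 - 0 = 0. total_sold = 47
  Event 12 (sale 5): sell min(5,0)=0. stock: 0 - 0 = 0. total_sold = 47
  Event 13 (sale 9): sell min(9,0)=0. stock: 0 - 0 = 0. total_sold = 47
Final: stock = 0, total_sold = 47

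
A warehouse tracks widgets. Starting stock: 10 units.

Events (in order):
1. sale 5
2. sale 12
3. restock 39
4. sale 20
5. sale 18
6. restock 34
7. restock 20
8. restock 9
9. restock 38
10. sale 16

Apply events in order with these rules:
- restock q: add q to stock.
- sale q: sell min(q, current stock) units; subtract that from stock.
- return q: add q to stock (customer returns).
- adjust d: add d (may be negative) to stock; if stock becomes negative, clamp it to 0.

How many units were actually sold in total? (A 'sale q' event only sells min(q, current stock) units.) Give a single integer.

Answer: 64

Derivation:
Processing events:
Start: stock = 10
  Event 1 (sale 5): sell min(5,10)=5. stock: 10 - 5 = 5. total_sold = 5
  Event 2 (sale 12): sell min(12,5)=5. stock: 5 - 5 = 0. total_sold = 10
  Event 3 (restock 39): 0 + 39 = 39
  Event 4 (sale 20): sell min(20,39)=20. stock: 39 - 20 = 19. total_sold = 30
  Event 5 (sale 18): sell min(18,19)=18. stock: 19 - 18 = 1. total_sold = 48
  Event 6 (restock 34): 1 + 34 = 35
  Event 7 (restock 20): 35 + 20 = 55
  Event 8 (restock 9): 55 + 9 = 64
  Event 9 (restock 38): 64 + 38 = 102
  Event 10 (sale 16): sell min(16,102)=16. stock: 102 - 16 = 86. total_sold = 64
Final: stock = 86, total_sold = 64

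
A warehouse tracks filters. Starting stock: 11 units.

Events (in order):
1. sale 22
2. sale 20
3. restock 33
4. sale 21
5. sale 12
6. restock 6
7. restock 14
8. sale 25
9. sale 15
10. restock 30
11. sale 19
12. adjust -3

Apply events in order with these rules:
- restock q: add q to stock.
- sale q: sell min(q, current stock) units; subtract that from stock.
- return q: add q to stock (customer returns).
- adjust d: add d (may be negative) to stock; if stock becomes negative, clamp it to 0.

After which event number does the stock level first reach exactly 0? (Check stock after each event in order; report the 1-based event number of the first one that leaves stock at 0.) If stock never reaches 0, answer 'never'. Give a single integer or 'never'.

Processing events:
Start: stock = 11
  Event 1 (sale 22): sell min(22,11)=11. stock: 11 - 11 = 0. total_sold = 11
  Event 2 (sale 20): sell min(20,0)=0. stock: 0 - 0 = 0. total_sold = 11
  Event 3 (restock 33): 0 + 33 = 33
  Event 4 (sale 21): sell min(21,33)=21. stock: 33 - 21 = 12. total_sold = 32
  Event 5 (sale 12): sell min(12,12)=12. stock: 12 - 12 = 0. total_sold = 44
  Event 6 (restock 6): 0 + 6 = 6
  Event 7 (restock 14): 6 + 14 = 20
  Event 8 (sale 25): sell min(25,20)=20. stock: 20 - 20 = 0. total_sold = 64
  Event 9 (sale 15): sell min(15,0)=0. stock: 0 - 0 = 0. total_sold = 64
  Event 10 (restock 30): 0 + 30 = 30
  Event 11 (sale 19): sell min(19,30)=19. stock: 30 - 19 = 11. total_sold = 83
  Event 12 (adjust -3): 11 + -3 = 8
Final: stock = 8, total_sold = 83

First zero at event 1.

Answer: 1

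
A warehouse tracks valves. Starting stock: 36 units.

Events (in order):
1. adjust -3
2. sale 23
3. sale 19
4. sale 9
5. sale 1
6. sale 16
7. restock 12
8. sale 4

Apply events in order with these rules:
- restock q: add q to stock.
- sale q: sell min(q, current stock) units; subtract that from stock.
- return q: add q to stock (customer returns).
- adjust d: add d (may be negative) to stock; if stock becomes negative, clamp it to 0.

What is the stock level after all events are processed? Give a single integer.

Processing events:
Start: stock = 36
  Event 1 (adjust -3): 36 + -3 = 33
  Event 2 (sale 23): sell min(23,33)=23. stock: 33 - 23 = 10. total_sold = 23
  Event 3 (sale 19): sell min(19,10)=10. stock: 10 - 10 = 0. total_sold = 33
  Event 4 (sale 9): sell min(9,0)=0. stock: 0 - 0 = 0. total_sold = 33
  Event 5 (sale 1): sell min(1,0)=0. stock: 0 - 0 = 0. total_sold = 33
  Event 6 (sale 16): sell min(16,0)=0. stock: 0 - 0 = 0. total_sold = 33
  Event 7 (restock 12): 0 + 12 = 12
  Event 8 (sale 4): sell min(4,12)=4. stock: 12 - 4 = 8. total_sold = 37
Final: stock = 8, total_sold = 37

Answer: 8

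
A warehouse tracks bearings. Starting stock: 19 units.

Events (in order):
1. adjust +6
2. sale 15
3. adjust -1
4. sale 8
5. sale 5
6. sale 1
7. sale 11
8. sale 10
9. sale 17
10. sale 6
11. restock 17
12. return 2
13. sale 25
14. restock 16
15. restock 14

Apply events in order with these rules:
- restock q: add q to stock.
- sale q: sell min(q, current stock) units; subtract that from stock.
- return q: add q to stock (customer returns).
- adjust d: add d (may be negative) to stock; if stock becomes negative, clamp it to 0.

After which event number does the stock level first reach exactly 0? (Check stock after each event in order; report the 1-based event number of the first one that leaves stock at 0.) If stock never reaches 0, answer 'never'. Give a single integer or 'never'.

Answer: 5

Derivation:
Processing events:
Start: stock = 19
  Event 1 (adjust +6): 19 + 6 = 25
  Event 2 (sale 15): sell min(15,25)=15. stock: 25 - 15 = 10. total_sold = 15
  Event 3 (adjust -1): 10 + -1 = 9
  Event 4 (sale 8): sell min(8,9)=8. stock: 9 - 8 = 1. total_sold = 23
  Event 5 (sale 5): sell min(5,1)=1. stock: 1 - 1 = 0. total_sold = 24
  Event 6 (sale 1): sell min(1,0)=0. stock: 0 - 0 = 0. total_sold = 24
  Event 7 (sale 11): sell min(11,0)=0. stock: 0 - 0 = 0. total_sold = 24
  Event 8 (sale 10): sell min(10,0)=0. stock: 0 - 0 = 0. total_sold = 24
  Event 9 (sale 17): sell min(17,0)=0. stock: 0 - 0 = 0. total_sold = 24
  Event 10 (sale 6): sell min(6,0)=0. stock: 0 - 0 = 0. total_sold = 24
  Event 11 (restock 17): 0 + 17 = 17
  Event 12 (return 2): 17 + 2 = 19
  Event 13 (sale 25): sell min(25,19)=19. stock: 19 - 19 = 0. total_sold = 43
  Event 14 (restock 16): 0 + 16 = 16
  Event 15 (restock 14): 16 + 14 = 30
Final: stock = 30, total_sold = 43

First zero at event 5.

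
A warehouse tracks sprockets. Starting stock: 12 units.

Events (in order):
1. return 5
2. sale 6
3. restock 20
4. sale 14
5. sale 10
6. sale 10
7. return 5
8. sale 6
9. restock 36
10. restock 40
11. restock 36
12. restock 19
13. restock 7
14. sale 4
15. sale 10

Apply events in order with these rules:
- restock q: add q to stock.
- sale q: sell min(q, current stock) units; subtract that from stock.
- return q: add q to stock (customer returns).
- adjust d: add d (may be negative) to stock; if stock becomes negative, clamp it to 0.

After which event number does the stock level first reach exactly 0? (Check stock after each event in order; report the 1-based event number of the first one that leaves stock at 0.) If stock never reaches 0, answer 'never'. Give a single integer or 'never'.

Processing events:
Start: stock = 12
  Event 1 (return 5): 12 + 5 = 17
  Event 2 (sale 6): sell min(6,17)=6. stock: 17 - 6 = 11. total_sold = 6
  Event 3 (restock 20): 11 + 20 = 31
  Event 4 (sale 14): sell min(14,31)=14. stock: 31 - 14 = 17. total_sold = 20
  Event 5 (sale 10): sell min(10,17)=10. stock: 17 - 10 = 7. total_sold = 30
  Event 6 (sale 10): sell min(10,7)=7. stock: 7 - 7 = 0. total_sold = 37
  Event 7 (return 5): 0 + 5 = 5
  Event 8 (sale 6): sell min(6,5)=5. stock: 5 - 5 = 0. total_sold = 42
  Event 9 (restock 36): 0 + 36 = 36
  Event 10 (restock 40): 36 + 40 = 76
  Event 11 (restock 36): 76 + 36 = 112
  Event 12 (restock 19): 112 + 19 = 131
  Event 13 (restock 7): 131 + 7 = 138
  Event 14 (sale 4): sell min(4,138)=4. stock: 138 - 4 = 134. total_sold = 46
  Event 15 (sale 10): sell min(10,134)=10. stock: 134 - 10 = 124. total_sold = 56
Final: stock = 124, total_sold = 56

First zero at event 6.

Answer: 6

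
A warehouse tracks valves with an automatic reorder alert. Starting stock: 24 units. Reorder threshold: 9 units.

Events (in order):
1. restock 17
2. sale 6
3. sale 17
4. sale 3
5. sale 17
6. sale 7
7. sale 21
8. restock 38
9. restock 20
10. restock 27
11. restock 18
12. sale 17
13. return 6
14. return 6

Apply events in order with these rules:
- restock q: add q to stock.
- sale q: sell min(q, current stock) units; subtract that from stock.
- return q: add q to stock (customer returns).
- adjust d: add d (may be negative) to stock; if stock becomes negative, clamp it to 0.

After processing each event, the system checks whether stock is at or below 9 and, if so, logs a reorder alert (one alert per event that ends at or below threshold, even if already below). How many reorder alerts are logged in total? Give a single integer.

Answer: 3

Derivation:
Processing events:
Start: stock = 24
  Event 1 (restock 17): 24 + 17 = 41
  Event 2 (sale 6): sell min(6,41)=6. stock: 41 - 6 = 35. total_sold = 6
  Event 3 (sale 17): sell min(17,35)=17. stock: 35 - 17 = 18. total_sold = 23
  Event 4 (sale 3): sell min(3,18)=3. stock: 18 - 3 = 15. total_sold = 26
  Event 5 (sale 17): sell min(17,15)=15. stock: 15 - 15 = 0. total_sold = 41
  Event 6 (sale 7): sell min(7,0)=0. stock: 0 - 0 = 0. total_sold = 41
  Event 7 (sale 21): sell min(21,0)=0. stock: 0 - 0 = 0. total_sold = 41
  Event 8 (restock 38): 0 + 38 = 38
  Event 9 (restock 20): 38 + 20 = 58
  Event 10 (restock 27): 58 + 27 = 85
  Event 11 (restock 18): 85 + 18 = 103
  Event 12 (sale 17): sell min(17,103)=17. stock: 103 - 17 = 86. total_sold = 58
  Event 13 (return 6): 86 + 6 = 92
  Event 14 (return 6): 92 + 6 = 98
Final: stock = 98, total_sold = 58

Checking against threshold 9:
  After event 1: stock=41 > 9
  After event 2: stock=35 > 9
  After event 3: stock=18 > 9
  After event 4: stock=15 > 9
  After event 5: stock=0 <= 9 -> ALERT
  After event 6: stock=0 <= 9 -> ALERT
  After event 7: stock=0 <= 9 -> ALERT
  After event 8: stock=38 > 9
  After event 9: stock=58 > 9
  After event 10: stock=85 > 9
  After event 11: stock=103 > 9
  After event 12: stock=86 > 9
  After event 13: stock=92 > 9
  After event 14: stock=98 > 9
Alert events: [5, 6, 7]. Count = 3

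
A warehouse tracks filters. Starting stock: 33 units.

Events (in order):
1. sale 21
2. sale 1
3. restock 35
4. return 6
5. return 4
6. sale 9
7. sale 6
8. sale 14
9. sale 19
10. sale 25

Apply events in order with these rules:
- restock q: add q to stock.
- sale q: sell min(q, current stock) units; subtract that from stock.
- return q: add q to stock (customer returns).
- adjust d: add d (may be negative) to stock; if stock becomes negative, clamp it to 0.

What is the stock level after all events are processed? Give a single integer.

Processing events:
Start: stock = 33
  Event 1 (sale 21): sell min(21,33)=21. stock: 33 - 21 = 12. total_sold = 21
  Event 2 (sale 1): sell min(1,12)=1. stock: 12 - 1 = 11. total_sold = 22
  Event 3 (restock 35): 11 + 35 = 46
  Event 4 (return 6): 46 + 6 = 52
  Event 5 (return 4): 52 + 4 = 56
  Event 6 (sale 9): sell min(9,56)=9. stock: 56 - 9 = 47. total_sold = 31
  Event 7 (sale 6): sell min(6,47)=6. stock: 47 - 6 = 41. total_sold = 37
  Event 8 (sale 14): sell min(14,41)=14. stock: 41 - 14 = 27. total_sold = 51
  Event 9 (sale 19): sell min(19,27)=19. stock: 27 - 19 = 8. total_sold = 70
  Event 10 (sale 25): sell min(25,8)=8. stock: 8 - 8 = 0. total_sold = 78
Final: stock = 0, total_sold = 78

Answer: 0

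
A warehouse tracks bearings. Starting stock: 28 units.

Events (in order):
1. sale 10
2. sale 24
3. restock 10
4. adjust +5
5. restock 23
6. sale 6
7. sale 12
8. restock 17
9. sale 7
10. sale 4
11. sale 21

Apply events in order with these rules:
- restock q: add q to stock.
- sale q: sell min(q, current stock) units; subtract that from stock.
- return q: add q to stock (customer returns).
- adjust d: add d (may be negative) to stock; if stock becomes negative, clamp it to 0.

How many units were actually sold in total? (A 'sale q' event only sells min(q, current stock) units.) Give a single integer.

Answer: 78

Derivation:
Processing events:
Start: stock = 28
  Event 1 (sale 10): sell min(10,28)=10. stock: 28 - 10 = 18. total_sold = 10
  Event 2 (sale 24): sell min(24,18)=18. stock: 18 - 18 = 0. total_sold = 28
  Event 3 (restock 10): 0 + 10 = 10
  Event 4 (adjust +5): 10 + 5 = 15
  Event 5 (restock 23): 15 + 23 = 38
  Event 6 (sale 6): sell min(6,38)=6. stock: 38 - 6 = 32. total_sold = 34
  Event 7 (sale 12): sell min(12,32)=12. stock: 32 - 12 = 20. total_sold = 46
  Event 8 (restock 17): 20 + 17 = 37
  Event 9 (sale 7): sell min(7,37)=7. stock: 37 - 7 = 30. total_sold = 53
  Event 10 (sale 4): sell min(4,30)=4. stock: 30 - 4 = 26. total_sold = 57
  Event 11 (sale 21): sell min(21,26)=21. stock: 26 - 21 = 5. total_sold = 78
Final: stock = 5, total_sold = 78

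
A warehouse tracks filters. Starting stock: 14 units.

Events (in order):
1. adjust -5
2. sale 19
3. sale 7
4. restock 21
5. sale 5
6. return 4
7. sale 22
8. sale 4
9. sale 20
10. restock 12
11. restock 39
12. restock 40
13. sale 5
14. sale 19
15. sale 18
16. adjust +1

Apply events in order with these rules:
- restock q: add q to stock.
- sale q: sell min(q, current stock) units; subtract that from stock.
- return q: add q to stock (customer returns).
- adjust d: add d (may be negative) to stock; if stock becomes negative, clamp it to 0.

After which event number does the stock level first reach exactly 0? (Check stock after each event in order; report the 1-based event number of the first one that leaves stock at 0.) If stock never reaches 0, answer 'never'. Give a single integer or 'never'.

Processing events:
Start: stock = 14
  Event 1 (adjust -5): 14 + -5 = 9
  Event 2 (sale 19): sell min(19,9)=9. stock: 9 - 9 = 0. total_sold = 9
  Event 3 (sale 7): sell min(7,0)=0. stock: 0 - 0 = 0. total_sold = 9
  Event 4 (restock 21): 0 + 21 = 21
  Event 5 (sale 5): sell min(5,21)=5. stock: 21 - 5 = 16. total_sold = 14
  Event 6 (return 4): 16 + 4 = 20
  Event 7 (sale 22): sell min(22,20)=20. stock: 20 - 20 = 0. total_sold = 34
  Event 8 (sale 4): sell min(4,0)=0. stock: 0 - 0 = 0. total_sold = 34
  Event 9 (sale 20): sell min(20,0)=0. stock: 0 - 0 = 0. total_sold = 34
  Event 10 (restock 12): 0 + 12 = 12
  Event 11 (restock 39): 12 + 39 = 51
  Event 12 (restock 40): 51 + 40 = 91
  Event 13 (sale 5): sell min(5,91)=5. stock: 91 - 5 = 86. total_sold = 39
  Event 14 (sale 19): sell min(19,86)=19. stock: 86 - 19 = 67. total_sold = 58
  Event 15 (sale 18): sell min(18,67)=18. stock: 67 - 18 = 49. total_sold = 76
  Event 16 (adjust +1): 49 + 1 = 50
Final: stock = 50, total_sold = 76

First zero at event 2.

Answer: 2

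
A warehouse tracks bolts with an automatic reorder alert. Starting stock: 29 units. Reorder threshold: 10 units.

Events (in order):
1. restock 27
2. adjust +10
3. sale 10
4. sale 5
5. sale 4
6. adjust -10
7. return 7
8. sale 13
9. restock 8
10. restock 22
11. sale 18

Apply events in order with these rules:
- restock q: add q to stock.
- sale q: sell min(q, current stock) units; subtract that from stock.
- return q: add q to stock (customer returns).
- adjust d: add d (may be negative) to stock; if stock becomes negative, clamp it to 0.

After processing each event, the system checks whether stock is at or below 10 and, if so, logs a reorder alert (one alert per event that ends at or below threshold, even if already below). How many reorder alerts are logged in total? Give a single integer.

Answer: 0

Derivation:
Processing events:
Start: stock = 29
  Event 1 (restock 27): 29 + 27 = 56
  Event 2 (adjust +10): 56 + 10 = 66
  Event 3 (sale 10): sell min(10,66)=10. stock: 66 - 10 = 56. total_sold = 10
  Event 4 (sale 5): sell min(5,56)=5. stock: 56 - 5 = 51. total_sold = 15
  Event 5 (sale 4): sell min(4,51)=4. stock: 51 - 4 = 47. total_sold = 19
  Event 6 (adjust -10): 47 + -10 = 37
  Event 7 (return 7): 37 + 7 = 44
  Event 8 (sale 13): sell min(13,44)=13. stock: 44 - 13 = 31. total_sold = 32
  Event 9 (restock 8): 31 + 8 = 39
  Event 10 (restock 22): 39 + 22 = 61
  Event 11 (sale 18): sell min(18,61)=18. stock: 61 - 18 = 43. total_sold = 50
Final: stock = 43, total_sold = 50

Checking against threshold 10:
  After event 1: stock=56 > 10
  After event 2: stock=66 > 10
  After event 3: stock=56 > 10
  After event 4: stock=51 > 10
  After event 5: stock=47 > 10
  After event 6: stock=37 > 10
  After event 7: stock=44 > 10
  After event 8: stock=31 > 10
  After event 9: stock=39 > 10
  After event 10: stock=61 > 10
  After event 11: stock=43 > 10
Alert events: []. Count = 0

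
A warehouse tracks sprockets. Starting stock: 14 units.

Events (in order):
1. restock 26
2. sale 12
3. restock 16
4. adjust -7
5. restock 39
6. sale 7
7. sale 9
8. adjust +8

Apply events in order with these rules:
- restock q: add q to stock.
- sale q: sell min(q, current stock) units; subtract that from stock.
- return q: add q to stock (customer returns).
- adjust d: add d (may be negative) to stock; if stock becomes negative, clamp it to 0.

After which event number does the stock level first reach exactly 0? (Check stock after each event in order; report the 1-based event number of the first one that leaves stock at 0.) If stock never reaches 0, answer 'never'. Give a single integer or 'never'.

Answer: never

Derivation:
Processing events:
Start: stock = 14
  Event 1 (restock 26): 14 + 26 = 40
  Event 2 (sale 12): sell min(12,40)=12. stock: 40 - 12 = 28. total_sold = 12
  Event 3 (restock 16): 28 + 16 = 44
  Event 4 (adjust -7): 44 + -7 = 37
  Event 5 (restock 39): 37 + 39 = 76
  Event 6 (sale 7): sell min(7,76)=7. stock: 76 - 7 = 69. total_sold = 19
  Event 7 (sale 9): sell min(9,69)=9. stock: 69 - 9 = 60. total_sold = 28
  Event 8 (adjust +8): 60 + 8 = 68
Final: stock = 68, total_sold = 28

Stock never reaches 0.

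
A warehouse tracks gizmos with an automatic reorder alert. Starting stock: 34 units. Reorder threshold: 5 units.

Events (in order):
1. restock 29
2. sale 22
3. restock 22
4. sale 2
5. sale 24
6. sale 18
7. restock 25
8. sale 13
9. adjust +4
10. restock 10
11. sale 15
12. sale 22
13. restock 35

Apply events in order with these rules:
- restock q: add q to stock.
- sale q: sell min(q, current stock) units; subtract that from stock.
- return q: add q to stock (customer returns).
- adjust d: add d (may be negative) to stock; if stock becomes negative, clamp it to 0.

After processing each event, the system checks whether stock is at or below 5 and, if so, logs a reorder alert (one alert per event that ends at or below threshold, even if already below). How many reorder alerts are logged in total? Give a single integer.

Processing events:
Start: stock = 34
  Event 1 (restock 29): 34 + 29 = 63
  Event 2 (sale 22): sell min(22,63)=22. stock: 63 - 22 = 41. total_sold = 22
  Event 3 (restock 22): 41 + 22 = 63
  Event 4 (sale 2): sell min(2,63)=2. stock: 63 - 2 = 61. total_sold = 24
  Event 5 (sale 24): sell min(24,61)=24. stock: 61 - 24 = 37. total_sold = 48
  Event 6 (sale 18): sell min(18,37)=18. stock: 37 - 18 = 19. total_sold = 66
  Event 7 (restock 25): 19 + 25 = 44
  Event 8 (sale 13): sell min(13,44)=13. stock: 44 - 13 = 31. total_sold = 79
  Event 9 (adjust +4): 31 + 4 = 35
  Event 10 (restock 10): 35 + 10 = 45
  Event 11 (sale 15): sell min(15,45)=15. stock: 45 - 15 = 30. total_sold = 94
  Event 12 (sale 22): sell min(22,30)=22. stock: 30 - 22 = 8. total_sold = 116
  Event 13 (restock 35): 8 + 35 = 43
Final: stock = 43, total_sold = 116

Checking against threshold 5:
  After event 1: stock=63 > 5
  After event 2: stock=41 > 5
  After event 3: stock=63 > 5
  After event 4: stock=61 > 5
  After event 5: stock=37 > 5
  After event 6: stock=19 > 5
  After event 7: stock=44 > 5
  After event 8: stock=31 > 5
  After event 9: stock=35 > 5
  After event 10: stock=45 > 5
  After event 11: stock=30 > 5
  After event 12: stock=8 > 5
  After event 13: stock=43 > 5
Alert events: []. Count = 0

Answer: 0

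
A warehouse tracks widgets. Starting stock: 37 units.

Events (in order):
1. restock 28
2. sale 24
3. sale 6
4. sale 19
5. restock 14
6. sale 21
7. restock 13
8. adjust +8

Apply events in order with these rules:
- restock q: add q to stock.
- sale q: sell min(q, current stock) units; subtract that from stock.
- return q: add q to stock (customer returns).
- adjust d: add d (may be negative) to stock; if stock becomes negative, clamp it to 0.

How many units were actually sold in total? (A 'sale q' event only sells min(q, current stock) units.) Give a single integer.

Processing events:
Start: stock = 37
  Event 1 (restock 28): 37 + 28 = 65
  Event 2 (sale 24): sell min(24,65)=24. stock: 65 - 24 = 41. total_sold = 24
  Event 3 (sale 6): sell min(6,41)=6. stock: 41 - 6 = 35. total_sold = 30
  Event 4 (sale 19): sell min(19,35)=19. stock: 35 - 19 = 16. total_sold = 49
  Event 5 (restock 14): 16 + 14 = 30
  Event 6 (sale 21): sell min(21,30)=21. stock: 30 - 21 = 9. total_sold = 70
  Event 7 (restock 13): 9 + 13 = 22
  Event 8 (adjust +8): 22 + 8 = 30
Final: stock = 30, total_sold = 70

Answer: 70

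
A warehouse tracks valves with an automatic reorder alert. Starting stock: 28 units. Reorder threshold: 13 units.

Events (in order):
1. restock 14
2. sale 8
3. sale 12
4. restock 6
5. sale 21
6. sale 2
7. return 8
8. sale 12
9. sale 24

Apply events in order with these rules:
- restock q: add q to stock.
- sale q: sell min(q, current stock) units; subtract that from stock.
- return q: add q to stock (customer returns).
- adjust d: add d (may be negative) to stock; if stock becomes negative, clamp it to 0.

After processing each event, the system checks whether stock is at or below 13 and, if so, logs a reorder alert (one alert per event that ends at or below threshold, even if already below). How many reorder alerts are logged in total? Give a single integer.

Processing events:
Start: stock = 28
  Event 1 (restock 14): 28 + 14 = 42
  Event 2 (sale 8): sell min(8,42)=8. stock: 42 - 8 = 34. total_sold = 8
  Event 3 (sale 12): sell min(12,34)=12. stock: 34 - 12 = 22. total_sold = 20
  Event 4 (restock 6): 22 + 6 = 28
  Event 5 (sale 21): sell min(21,28)=21. stock: 28 - 21 = 7. total_sold = 41
  Event 6 (sale 2): sell min(2,7)=2. stock: 7 - 2 = 5. total_sold = 43
  Event 7 (return 8): 5 + 8 = 13
  Event 8 (sale 12): sell min(12,13)=12. stock: 13 - 12 = 1. total_sold = 55
  Event 9 (sale 24): sell min(24,1)=1. stock: 1 - 1 = 0. total_sold = 56
Final: stock = 0, total_sold = 56

Checking against threshold 13:
  After event 1: stock=42 > 13
  After event 2: stock=34 > 13
  After event 3: stock=22 > 13
  After event 4: stock=28 > 13
  After event 5: stock=7 <= 13 -> ALERT
  After event 6: stock=5 <= 13 -> ALERT
  After event 7: stock=13 <= 13 -> ALERT
  After event 8: stock=1 <= 13 -> ALERT
  After event 9: stock=0 <= 13 -> ALERT
Alert events: [5, 6, 7, 8, 9]. Count = 5

Answer: 5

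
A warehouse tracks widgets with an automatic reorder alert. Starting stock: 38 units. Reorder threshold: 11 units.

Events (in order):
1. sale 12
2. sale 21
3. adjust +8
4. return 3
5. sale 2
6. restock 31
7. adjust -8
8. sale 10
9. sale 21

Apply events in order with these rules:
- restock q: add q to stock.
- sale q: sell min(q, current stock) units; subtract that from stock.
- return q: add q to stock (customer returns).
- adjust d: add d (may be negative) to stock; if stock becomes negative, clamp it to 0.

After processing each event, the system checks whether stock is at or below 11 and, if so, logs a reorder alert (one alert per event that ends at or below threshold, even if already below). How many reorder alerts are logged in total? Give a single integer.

Answer: 2

Derivation:
Processing events:
Start: stock = 38
  Event 1 (sale 12): sell min(12,38)=12. stock: 38 - 12 = 26. total_sold = 12
  Event 2 (sale 21): sell min(21,26)=21. stock: 26 - 21 = 5. total_sold = 33
  Event 3 (adjust +8): 5 + 8 = 13
  Event 4 (return 3): 13 + 3 = 16
  Event 5 (sale 2): sell min(2,16)=2. stock: 16 - 2 = 14. total_sold = 35
  Event 6 (restock 31): 14 + 31 = 45
  Event 7 (adjust -8): 45 + -8 = 37
  Event 8 (sale 10): sell min(10,37)=10. stock: 37 - 10 = 27. total_sold = 45
  Event 9 (sale 21): sell min(21,27)=21. stock: 27 - 21 = 6. total_sold = 66
Final: stock = 6, total_sold = 66

Checking against threshold 11:
  After event 1: stock=26 > 11
  After event 2: stock=5 <= 11 -> ALERT
  After event 3: stock=13 > 11
  After event 4: stock=16 > 11
  After event 5: stock=14 > 11
  After event 6: stock=45 > 11
  After event 7: stock=37 > 11
  After event 8: stock=27 > 11
  After event 9: stock=6 <= 11 -> ALERT
Alert events: [2, 9]. Count = 2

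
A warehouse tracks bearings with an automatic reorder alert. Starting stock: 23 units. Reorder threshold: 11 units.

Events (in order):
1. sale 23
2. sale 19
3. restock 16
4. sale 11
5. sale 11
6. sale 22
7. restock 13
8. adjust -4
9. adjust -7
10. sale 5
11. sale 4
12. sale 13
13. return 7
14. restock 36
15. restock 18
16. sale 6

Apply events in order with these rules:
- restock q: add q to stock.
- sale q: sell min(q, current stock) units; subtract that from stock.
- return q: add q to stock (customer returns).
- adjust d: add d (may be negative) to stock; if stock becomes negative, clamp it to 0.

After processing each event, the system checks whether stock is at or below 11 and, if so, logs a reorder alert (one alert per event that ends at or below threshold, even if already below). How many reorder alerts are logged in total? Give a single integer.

Answer: 11

Derivation:
Processing events:
Start: stock = 23
  Event 1 (sale 23): sell min(23,23)=23. stock: 23 - 23 = 0. total_sold = 23
  Event 2 (sale 19): sell min(19,0)=0. stock: 0 - 0 = 0. total_sold = 23
  Event 3 (restock 16): 0 + 16 = 16
  Event 4 (sale 11): sell min(11,16)=11. stock: 16 - 11 = 5. total_sold = 34
  Event 5 (sale 11): sell min(11,5)=5. stock: 5 - 5 = 0. total_sold = 39
  Event 6 (sale 22): sell min(22,0)=0. stock: 0 - 0 = 0. total_sold = 39
  Event 7 (restock 13): 0 + 13 = 13
  Event 8 (adjust -4): 13 + -4 = 9
  Event 9 (adjust -7): 9 + -7 = 2
  Event 10 (sale 5): sell min(5,2)=2. stock: 2 - 2 = 0. total_sold = 41
  Event 11 (sale 4): sell min(4,0)=0. stock: 0 - 0 = 0. total_sold = 41
  Event 12 (sale 13): sell min(13,0)=0. stock: 0 - 0 = 0. total_sold = 41
  Event 13 (return 7): 0 + 7 = 7
  Event 14 (restock 36): 7 + 36 = 43
  Event 15 (restock 18): 43 + 18 = 61
  Event 16 (sale 6): sell min(6,61)=6. stock: 61 - 6 = 55. total_sold = 47
Final: stock = 55, total_sold = 47

Checking against threshold 11:
  After event 1: stock=0 <= 11 -> ALERT
  After event 2: stock=0 <= 11 -> ALERT
  After event 3: stock=16 > 11
  After event 4: stock=5 <= 11 -> ALERT
  After event 5: stock=0 <= 11 -> ALERT
  After event 6: stock=0 <= 11 -> ALERT
  After event 7: stock=13 > 11
  After event 8: stock=9 <= 11 -> ALERT
  After event 9: stock=2 <= 11 -> ALERT
  After event 10: stock=0 <= 11 -> ALERT
  After event 11: stock=0 <= 11 -> ALERT
  After event 12: stock=0 <= 11 -> ALERT
  After event 13: stock=7 <= 11 -> ALERT
  After event 14: stock=43 > 11
  After event 15: stock=61 > 11
  After event 16: stock=55 > 11
Alert events: [1, 2, 4, 5, 6, 8, 9, 10, 11, 12, 13]. Count = 11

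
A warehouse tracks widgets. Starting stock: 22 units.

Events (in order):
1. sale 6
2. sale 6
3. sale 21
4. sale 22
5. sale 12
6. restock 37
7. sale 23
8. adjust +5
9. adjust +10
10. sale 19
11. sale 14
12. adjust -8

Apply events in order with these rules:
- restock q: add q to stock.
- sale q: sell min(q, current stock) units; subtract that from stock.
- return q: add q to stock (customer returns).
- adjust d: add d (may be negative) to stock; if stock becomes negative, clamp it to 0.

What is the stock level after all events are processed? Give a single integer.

Answer: 0

Derivation:
Processing events:
Start: stock = 22
  Event 1 (sale 6): sell min(6,22)=6. stock: 22 - 6 = 16. total_sold = 6
  Event 2 (sale 6): sell min(6,16)=6. stock: 16 - 6 = 10. total_sold = 12
  Event 3 (sale 21): sell min(21,10)=10. stock: 10 - 10 = 0. total_sold = 22
  Event 4 (sale 22): sell min(22,0)=0. stock: 0 - 0 = 0. total_sold = 22
  Event 5 (sale 12): sell min(12,0)=0. stock: 0 - 0 = 0. total_sold = 22
  Event 6 (restock 37): 0 + 37 = 37
  Event 7 (sale 23): sell min(23,37)=23. stock: 37 - 23 = 14. total_sold = 45
  Event 8 (adjust +5): 14 + 5 = 19
  Event 9 (adjust +10): 19 + 10 = 29
  Event 10 (sale 19): sell min(19,29)=19. stock: 29 - 19 = 10. total_sold = 64
  Event 11 (sale 14): sell min(14,10)=10. stock: 10 - 10 = 0. total_sold = 74
  Event 12 (adjust -8): 0 + -8 = 0 (clamped to 0)
Final: stock = 0, total_sold = 74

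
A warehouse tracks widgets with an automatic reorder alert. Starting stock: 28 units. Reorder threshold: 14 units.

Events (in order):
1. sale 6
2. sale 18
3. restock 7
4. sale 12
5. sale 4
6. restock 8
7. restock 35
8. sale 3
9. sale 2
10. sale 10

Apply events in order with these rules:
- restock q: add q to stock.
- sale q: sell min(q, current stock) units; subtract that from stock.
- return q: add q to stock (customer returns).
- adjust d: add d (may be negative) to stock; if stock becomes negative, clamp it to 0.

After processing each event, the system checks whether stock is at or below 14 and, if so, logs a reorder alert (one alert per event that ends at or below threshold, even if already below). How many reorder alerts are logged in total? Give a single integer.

Processing events:
Start: stock = 28
  Event 1 (sale 6): sell min(6,28)=6. stock: 28 - 6 = 22. total_sold = 6
  Event 2 (sale 18): sell min(18,22)=18. stock: 22 - 18 = 4. total_sold = 24
  Event 3 (restock 7): 4 + 7 = 11
  Event 4 (sale 12): sell min(12,11)=11. stock: 11 - 11 = 0. total_sold = 35
  Event 5 (sale 4): sell min(4,0)=0. stock: 0 - 0 = 0. total_sold = 35
  Event 6 (restock 8): 0 + 8 = 8
  Event 7 (restock 35): 8 + 35 = 43
  Event 8 (sale 3): sell min(3,43)=3. stock: 43 - 3 = 40. total_sold = 38
  Event 9 (sale 2): sell min(2,40)=2. stock: 40 - 2 = 38. total_sold = 40
  Event 10 (sale 10): sell min(10,38)=10. stock: 38 - 10 = 28. total_sold = 50
Final: stock = 28, total_sold = 50

Checking against threshold 14:
  After event 1: stock=22 > 14
  After event 2: stock=4 <= 14 -> ALERT
  After event 3: stock=11 <= 14 -> ALERT
  After event 4: stock=0 <= 14 -> ALERT
  After event 5: stock=0 <= 14 -> ALERT
  After event 6: stock=8 <= 14 -> ALERT
  After event 7: stock=43 > 14
  After event 8: stock=40 > 14
  After event 9: stock=38 > 14
  After event 10: stock=28 > 14
Alert events: [2, 3, 4, 5, 6]. Count = 5

Answer: 5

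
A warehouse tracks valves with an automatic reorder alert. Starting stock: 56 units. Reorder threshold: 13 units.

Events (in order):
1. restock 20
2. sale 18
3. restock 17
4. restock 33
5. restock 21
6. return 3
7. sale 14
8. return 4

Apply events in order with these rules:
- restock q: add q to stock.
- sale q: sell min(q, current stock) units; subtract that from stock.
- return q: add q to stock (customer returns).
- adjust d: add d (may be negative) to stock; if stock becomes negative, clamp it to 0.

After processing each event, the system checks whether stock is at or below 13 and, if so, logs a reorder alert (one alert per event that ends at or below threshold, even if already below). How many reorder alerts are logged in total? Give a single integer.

Answer: 0

Derivation:
Processing events:
Start: stock = 56
  Event 1 (restock 20): 56 + 20 = 76
  Event 2 (sale 18): sell min(18,76)=18. stock: 76 - 18 = 58. total_sold = 18
  Event 3 (restock 17): 58 + 17 = 75
  Event 4 (restock 33): 75 + 33 = 108
  Event 5 (restock 21): 108 + 21 = 129
  Event 6 (return 3): 129 + 3 = 132
  Event 7 (sale 14): sell min(14,132)=14. stock: 132 - 14 = 118. total_sold = 32
  Event 8 (return 4): 118 + 4 = 122
Final: stock = 122, total_sold = 32

Checking against threshold 13:
  After event 1: stock=76 > 13
  After event 2: stock=58 > 13
  After event 3: stock=75 > 13
  After event 4: stock=108 > 13
  After event 5: stock=129 > 13
  After event 6: stock=132 > 13
  After event 7: stock=118 > 13
  After event 8: stock=122 > 13
Alert events: []. Count = 0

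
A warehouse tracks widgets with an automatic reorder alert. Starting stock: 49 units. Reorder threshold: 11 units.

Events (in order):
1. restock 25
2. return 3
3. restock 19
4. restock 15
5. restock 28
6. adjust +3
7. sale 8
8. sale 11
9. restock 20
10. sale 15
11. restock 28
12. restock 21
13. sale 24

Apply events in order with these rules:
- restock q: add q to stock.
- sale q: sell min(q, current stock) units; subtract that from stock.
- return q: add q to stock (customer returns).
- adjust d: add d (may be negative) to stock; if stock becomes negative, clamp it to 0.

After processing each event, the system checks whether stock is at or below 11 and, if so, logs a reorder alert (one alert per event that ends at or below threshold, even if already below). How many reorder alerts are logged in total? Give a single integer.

Answer: 0

Derivation:
Processing events:
Start: stock = 49
  Event 1 (restock 25): 49 + 25 = 74
  Event 2 (return 3): 74 + 3 = 77
  Event 3 (restock 19): 77 + 19 = 96
  Event 4 (restock 15): 96 + 15 = 111
  Event 5 (restock 28): 111 + 28 = 139
  Event 6 (adjust +3): 139 + 3 = 142
  Event 7 (sale 8): sell min(8,142)=8. stock: 142 - 8 = 134. total_sold = 8
  Event 8 (sale 11): sell min(11,134)=11. stock: 134 - 11 = 123. total_sold = 19
  Event 9 (restock 20): 123 + 20 = 143
  Event 10 (sale 15): sell min(15,143)=15. stock: 143 - 15 = 128. total_sold = 34
  Event 11 (restock 28): 128 + 28 = 156
  Event 12 (restock 21): 156 + 21 = 177
  Event 13 (sale 24): sell min(24,177)=24. stock: 177 - 24 = 153. total_sold = 58
Final: stock = 153, total_sold = 58

Checking against threshold 11:
  After event 1: stock=74 > 11
  After event 2: stock=77 > 11
  After event 3: stock=96 > 11
  After event 4: stock=111 > 11
  After event 5: stock=139 > 11
  After event 6: stock=142 > 11
  After event 7: stock=134 > 11
  After event 8: stock=123 > 11
  After event 9: stock=143 > 11
  After event 10: stock=128 > 11
  After event 11: stock=156 > 11
  After event 12: stock=177 > 11
  After event 13: stock=153 > 11
Alert events: []. Count = 0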